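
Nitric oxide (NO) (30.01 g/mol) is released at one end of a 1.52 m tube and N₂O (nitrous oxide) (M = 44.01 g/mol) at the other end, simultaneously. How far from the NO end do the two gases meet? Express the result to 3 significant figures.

Graham's law gives d_NO/d_N₂O = rate_NO/rate_N₂O = √(M_N₂O/M_NO) = √(44.01/30.01) = 1.211.
With d_NO + d_N₂O = 1.52 m, d_N₂O = 1.52/(1 + 1.211) = 0.6875 m.
d_NO = 1.52 − 0.6875 = 0.833 m.

0.833 m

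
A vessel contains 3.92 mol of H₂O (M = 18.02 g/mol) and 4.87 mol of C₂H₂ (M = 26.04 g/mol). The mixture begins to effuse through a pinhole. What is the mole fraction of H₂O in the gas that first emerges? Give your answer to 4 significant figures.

0.4918

Effusion rate of each component ∝ n_i/√M_i (partial pressure × 1/√M).
x_H₂O(eff) = (n_H₂O/√M_H₂O) / (n_H₂O/√M_H₂O + n_C₂H₂/√M_C₂H₂)
= (3.92/√18.02) / (3.92/√18.02 + 4.87/√26.04) = 0.9234/(0.9234 + 0.9544) = 0.4918.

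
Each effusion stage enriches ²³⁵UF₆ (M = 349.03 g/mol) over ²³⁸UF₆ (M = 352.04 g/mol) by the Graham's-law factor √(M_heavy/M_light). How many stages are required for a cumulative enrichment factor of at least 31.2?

Per stage α = (352.04/349.03)^(1/2) = 1.00862^0.5, giving ln α = 0.004293.
Need α^N ≥ 31.2 ⇒ N ≥ ln(31.2) / ln α = 3.440 / 0.004293 = 801.32.
So at least 802 stages are needed.

802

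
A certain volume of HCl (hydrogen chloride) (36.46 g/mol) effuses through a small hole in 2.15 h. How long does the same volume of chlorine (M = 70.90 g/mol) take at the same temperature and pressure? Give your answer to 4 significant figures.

2.998 h

Using Graham's law: t_Cl₂/t_HCl = √(M_Cl₂/M_HCl) = √(70.90/36.46) = √1.945 = 1.394.
So the time for Cl₂ is 2.15 × 1.394 = 2.998 h.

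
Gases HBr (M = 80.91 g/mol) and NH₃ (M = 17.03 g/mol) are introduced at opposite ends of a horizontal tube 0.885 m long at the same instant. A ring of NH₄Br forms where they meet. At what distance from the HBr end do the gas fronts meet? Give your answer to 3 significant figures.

0.278 m

Distances travelled in equal time are proportional to diffusion rates, so d_HBr/d_NH₃ = √(M_NH₃/M_HBr) = √(17.03/80.91) = 0.4588.
With d_HBr + d_NH₃ = 0.885 m, d_NH₃ = 0.885/(1 + 0.4588) = 0.6067 m.
d_HBr = 0.885 − 0.6067 = 0.278 m.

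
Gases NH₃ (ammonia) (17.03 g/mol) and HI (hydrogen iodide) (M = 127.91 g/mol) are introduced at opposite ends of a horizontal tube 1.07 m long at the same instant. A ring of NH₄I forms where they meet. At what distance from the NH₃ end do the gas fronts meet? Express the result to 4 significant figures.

The fronts meet when d_NH₃ + d_HI = L with d_NH₃/d_HI = √(M_HI/M_NH₃) (Graham's law). Here √(M_HI/M_NH₃) = √(127.91/17.03) = 2.741.
With d_NH₃ + d_HI = 1.07 m, d_HI = 1.07/(1 + 2.741) = 0.2861 m.
d_NH₃ = 1.07 − 0.2861 = 0.7839 m.

0.7839 m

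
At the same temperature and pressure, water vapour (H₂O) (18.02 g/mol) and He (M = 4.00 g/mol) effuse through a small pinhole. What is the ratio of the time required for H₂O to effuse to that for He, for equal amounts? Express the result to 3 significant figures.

2.12

Since effusion rate ∝ 1/√M, t_H₂O/t_He = √(M_H₂O/M_He) = √(18.02/4.00) = √4.505 = 2.12.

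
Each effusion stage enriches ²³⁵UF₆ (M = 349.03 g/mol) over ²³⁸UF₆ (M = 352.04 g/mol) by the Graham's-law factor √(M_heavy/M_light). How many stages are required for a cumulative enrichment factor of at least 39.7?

Single-stage factor α = √(352.04/349.03), so ln α = ½ ln(1.00862) = 0.004293.
Need α^N ≥ 39.7 ⇒ N ≥ ln(39.7) / ln α = 3.681 / 0.004293 = 857.43.
Minimum whole number of stages: N = 858.

858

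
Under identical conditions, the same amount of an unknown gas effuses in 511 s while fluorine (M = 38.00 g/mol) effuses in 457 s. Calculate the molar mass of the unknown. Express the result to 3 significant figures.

47.5 g/mol

Since effusion rate ∝ 1/√M, t_X/t_F₂ = √(M_X/M_F₂).
511/457 = 1.118 = √(M_X/38.00)
M_X = 38.00 × 1.118² = 38.00 × 1.250 = 47.5 g/mol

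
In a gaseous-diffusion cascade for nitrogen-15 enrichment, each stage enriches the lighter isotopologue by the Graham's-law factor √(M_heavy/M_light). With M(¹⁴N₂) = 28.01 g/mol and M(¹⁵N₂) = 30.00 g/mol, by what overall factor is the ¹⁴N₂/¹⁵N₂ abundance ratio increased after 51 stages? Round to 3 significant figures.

The single-stage factor is √(M_heavy/M_light), so 51 stages give [√(30.00/28.01)]^51 = (30.00/28.01)^(51/2).
= 1.07105^(51/2) = 5.76.

5.76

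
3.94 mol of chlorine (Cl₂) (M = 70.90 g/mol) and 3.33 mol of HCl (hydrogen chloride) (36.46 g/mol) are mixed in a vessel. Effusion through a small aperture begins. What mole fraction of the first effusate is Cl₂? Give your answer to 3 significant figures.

0.459

Effusion rate of each component ∝ n_i/√M_i (partial pressure × 1/√M).
Mole fraction of Cl₂ in the effusate = (n_Cl₂/√M_Cl₂) / (n_Cl₂/√M_Cl₂ + n_HCl/√M_HCl)
= (3.94/√70.90) / (3.94/√70.90 + 3.33/√36.46) = 0.4679/(0.4679 + 0.5515) = 0.459.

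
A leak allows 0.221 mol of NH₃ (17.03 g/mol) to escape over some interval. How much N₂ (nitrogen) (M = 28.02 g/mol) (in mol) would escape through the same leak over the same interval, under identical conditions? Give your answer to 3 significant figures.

By Graham's law, rate_N₂/rate_NH₃ = √(M_NH₃/M_N₂) = √(17.03/28.02) = √0.6078 = 0.7796.
So the amount for N₂ is 0.221 × 0.7796 = 0.172 mol.

0.172 mol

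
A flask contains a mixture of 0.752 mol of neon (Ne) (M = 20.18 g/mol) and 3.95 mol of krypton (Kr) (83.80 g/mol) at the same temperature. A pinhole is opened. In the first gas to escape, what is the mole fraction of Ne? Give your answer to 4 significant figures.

Effusion rate of each component ∝ n_i/√M_i (partial pressure × 1/√M).
Mole fraction of Ne in the effusate = (n_Ne/√M_Ne) / (n_Ne/√M_Ne + n_Kr/√M_Kr)
= (0.752/√20.18) / (0.752/√20.18 + 3.95/√83.80) = 0.1674/(0.1674 + 0.4315) = 0.2795.

0.2795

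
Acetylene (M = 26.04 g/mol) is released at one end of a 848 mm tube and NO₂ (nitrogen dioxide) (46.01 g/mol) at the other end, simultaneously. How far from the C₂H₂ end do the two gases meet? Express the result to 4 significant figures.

In equal time, each gas travels a distance ∝ its rate ∝ 1/√M, so d_C₂H₂/d_NO₂ = √(M_NO₂/M_C₂H₂) = √(46.01/26.04) = 1.329.
With d_C₂H₂ + d_NO₂ = 848 mm, d_NO₂ = 848/(1 + 1.329) = 364.1 mm.
d_C₂H₂ = 848 − 364.1 = 483.9 mm.

483.9 mm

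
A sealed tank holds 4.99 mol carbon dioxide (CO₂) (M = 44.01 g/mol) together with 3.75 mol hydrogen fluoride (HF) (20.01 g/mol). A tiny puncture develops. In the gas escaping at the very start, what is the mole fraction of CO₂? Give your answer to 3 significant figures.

0.473

Effusion rate of each component ∝ n_i/√M_i (partial pressure × 1/√M).
x_CO₂(eff) = (n_CO₂/√M_CO₂) / (n_CO₂/√M_CO₂ + n_HF/√M_HF)
= (4.99/√44.01) / (4.99/√44.01 + 3.75/√20.01) = 0.7522/(0.7522 + 0.8383) = 0.473.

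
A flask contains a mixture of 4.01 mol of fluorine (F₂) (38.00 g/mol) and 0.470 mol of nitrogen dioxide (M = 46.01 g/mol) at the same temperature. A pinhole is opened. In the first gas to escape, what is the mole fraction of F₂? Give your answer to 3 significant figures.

Each component's effusion rate ∝ (its partial pressure)·(1/√M) ∝ n_i/√M_i.
So x_F₂ in the escaping gas = (n_F₂/√M_F₂) / Σ(n_i/√M_i)
= (4.01/√38.00) / (4.01/√38.00 + 0.470/√46.01) = 0.6505/(0.6505 + 0.06929) = 0.904.

0.904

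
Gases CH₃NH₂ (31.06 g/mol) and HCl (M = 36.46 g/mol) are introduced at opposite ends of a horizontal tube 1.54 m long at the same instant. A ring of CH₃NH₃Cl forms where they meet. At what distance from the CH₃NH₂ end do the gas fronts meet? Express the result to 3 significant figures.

0.801 m

Graham's law gives d_CH₃NH₂/d_HCl = rate_CH₃NH₂/rate_HCl = √(M_HCl/M_CH₃NH₂) = √(36.46/31.06) = 1.083.
With d_CH₃NH₂ + d_HCl = 1.54 m, d_HCl = 1.54/(1 + 1.083) = 0.7392 m.
d_CH₃NH₂ = 1.54 − 0.7392 = 0.801 m.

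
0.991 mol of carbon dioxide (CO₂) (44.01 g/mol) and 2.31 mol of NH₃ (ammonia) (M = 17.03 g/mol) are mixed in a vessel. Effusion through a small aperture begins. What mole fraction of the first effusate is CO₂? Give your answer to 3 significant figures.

0.211

Each component's effusion rate ∝ (its partial pressure)·(1/√M) ∝ n_i/√M_i.
x_CO₂(eff) = (n_CO₂/√M_CO₂) / (n_CO₂/√M_CO₂ + n_NH₃/√M_NH₃)
= (0.991/√44.01) / (0.991/√44.01 + 2.31/√17.03) = 0.1494/(0.1494 + 0.5598) = 0.211.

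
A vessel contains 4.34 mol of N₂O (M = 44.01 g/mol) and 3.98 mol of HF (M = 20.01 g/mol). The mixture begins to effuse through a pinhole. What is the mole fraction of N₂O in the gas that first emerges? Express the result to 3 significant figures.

0.424

Rate_i ∝ x_i/√M_i (Graham's law weighted by mole fraction), so the effusate composition follows n_i/√M_i.
x_N₂O(eff) = (n_N₂O/√M_N₂O) / (n_N₂O/√M_N₂O + n_HF/√M_HF)
= (4.34/√44.01) / (4.34/√44.01 + 3.98/√20.01) = 0.6542/(0.6542 + 0.8897) = 0.424.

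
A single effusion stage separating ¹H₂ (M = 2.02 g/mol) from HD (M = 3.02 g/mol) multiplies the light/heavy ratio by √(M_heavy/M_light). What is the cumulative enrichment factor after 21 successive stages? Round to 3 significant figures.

Each stage multiplies the ratio by α = √(3.02/2.02), so after 21 stages the overall factor is α^21 = (3.02/2.02)^(21/2).
= 1.49505^(21/2) = 68.2.

68.2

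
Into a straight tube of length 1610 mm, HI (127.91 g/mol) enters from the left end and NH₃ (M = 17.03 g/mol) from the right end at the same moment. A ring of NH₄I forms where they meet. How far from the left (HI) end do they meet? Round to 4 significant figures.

The fronts meet when d_HI + d_NH₃ = L with d_HI/d_NH₃ = √(M_NH₃/M_HI) (Graham's law). Here √(M_NH₃/M_HI) = √(17.03/127.91) = 0.3649.
With d_HI + d_NH₃ = 1610 mm, d_NH₃ = 1610/(1 + 0.3649) = 1180 mm.
d_HI = 1610 − 1180 = 430.4 mm.

430.4 mm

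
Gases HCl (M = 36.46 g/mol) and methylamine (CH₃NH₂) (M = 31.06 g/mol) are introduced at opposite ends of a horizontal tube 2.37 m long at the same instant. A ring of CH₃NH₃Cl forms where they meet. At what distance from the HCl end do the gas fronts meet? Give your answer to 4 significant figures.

Distances travelled in equal time are proportional to diffusion rates, so d_HCl/d_CH₃NH₂ = √(M_CH₃NH₂/M_HCl) = √(31.06/36.46) = 0.9230.
With d_HCl + d_CH₃NH₂ = 2.37 m, d_CH₃NH₂ = 2.37/(1 + 0.9230) = 1.232 m.
d_HCl = 2.37 − 1.232 = 1.138 m.

1.138 m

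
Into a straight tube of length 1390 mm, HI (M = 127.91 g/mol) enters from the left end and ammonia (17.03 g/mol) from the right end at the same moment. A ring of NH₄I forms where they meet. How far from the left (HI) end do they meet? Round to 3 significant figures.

372 mm

Distances travelled in equal time are proportional to diffusion rates, so d_HI/d_NH₃ = √(M_NH₃/M_HI) = √(17.03/127.91) = 0.3649.
With d_HI + d_NH₃ = 1390 mm, d_NH₃ = 1390/(1 + 0.3649) = 1018 mm.
d_HI = 1390 − 1018 = 372 mm.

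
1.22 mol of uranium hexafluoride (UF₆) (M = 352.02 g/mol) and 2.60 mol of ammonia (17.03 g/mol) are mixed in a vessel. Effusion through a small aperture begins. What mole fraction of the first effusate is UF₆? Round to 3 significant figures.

Rate_i ∝ x_i/√M_i (Graham's law weighted by mole fraction), so the effusate composition follows n_i/√M_i.
x_UF₆(eff) = (n_UF₆/√M_UF₆) / (n_UF₆/√M_UF₆ + n_NH₃/√M_NH₃)
= (1.22/√352.02) / (1.22/√352.02 + 2.60/√17.03) = 0.06502/(0.06502 + 0.6300) = 0.0936.

0.0936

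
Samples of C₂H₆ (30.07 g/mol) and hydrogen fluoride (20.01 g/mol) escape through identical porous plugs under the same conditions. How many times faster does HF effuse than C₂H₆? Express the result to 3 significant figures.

1.23

From Graham's law, rate_HF/rate_C₂H₆ = √(M_C₂H₆/M_HF) = √(30.07/20.01) = √1.503 = 1.23.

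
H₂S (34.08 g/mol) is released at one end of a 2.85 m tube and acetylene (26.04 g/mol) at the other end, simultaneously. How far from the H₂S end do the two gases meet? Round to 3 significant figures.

1.33 m

In equal time, each gas travels a distance ∝ its rate ∝ 1/√M, so d_H₂S/d_C₂H₂ = √(M_C₂H₂/M_H₂S) = √(26.04/34.08) = 0.8741.
With d_H₂S + d_C₂H₂ = 2.85 m, d_C₂H₂ = 2.85/(1 + 0.8741) = 1.521 m.
d_H₂S = 2.85 − 1.521 = 1.33 m.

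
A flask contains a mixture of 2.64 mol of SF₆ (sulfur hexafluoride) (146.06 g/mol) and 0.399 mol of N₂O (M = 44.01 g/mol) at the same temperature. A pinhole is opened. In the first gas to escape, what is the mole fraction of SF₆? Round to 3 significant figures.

The effusion rate of species i is ∝ p_i/√M_i ∝ n_i/√M_i.
Mole fraction of SF₆ in the effusate = (n_SF₆/√M_SF₆) / (n_SF₆/√M_SF₆ + n_N₂O/√M_N₂O)
= (2.64/√146.06) / (2.64/√146.06 + 0.399/√44.01) = 0.2184/(0.2184 + 0.06014) = 0.784.

0.784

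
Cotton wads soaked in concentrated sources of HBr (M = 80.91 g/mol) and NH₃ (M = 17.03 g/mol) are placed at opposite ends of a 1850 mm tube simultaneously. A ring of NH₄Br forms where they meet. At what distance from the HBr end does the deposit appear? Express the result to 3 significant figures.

582 mm

The fronts meet when d_HBr + d_NH₃ = L with d_HBr/d_NH₃ = √(M_NH₃/M_HBr) (Graham's law). Here √(M_NH₃/M_HBr) = √(17.03/80.91) = 0.4588.
With d_HBr + d_NH₃ = 1850 mm, d_NH₃ = 1850/(1 + 0.4588) = 1268 mm.
d_HBr = 1850 − 1268 = 582 mm.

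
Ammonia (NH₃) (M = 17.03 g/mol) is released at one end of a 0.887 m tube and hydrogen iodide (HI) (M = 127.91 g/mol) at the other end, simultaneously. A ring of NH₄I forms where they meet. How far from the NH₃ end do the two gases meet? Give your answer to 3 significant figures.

The fronts meet when d_NH₃ + d_HI = L with d_NH₃/d_HI = √(M_HI/M_NH₃) (Graham's law). Here √(M_HI/M_NH₃) = √(127.91/17.03) = 2.741.
With d_NH₃ + d_HI = 0.887 m, d_HI = 0.887/(1 + 2.741) = 0.2371 m.
d_NH₃ = 0.887 − 0.2371 = 0.650 m.

0.650 m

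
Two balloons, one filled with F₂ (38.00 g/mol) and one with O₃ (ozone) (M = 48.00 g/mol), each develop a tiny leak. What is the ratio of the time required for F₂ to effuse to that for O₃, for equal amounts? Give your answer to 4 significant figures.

By Graham's law, t_F₂/t_O₃ = √(M_F₂/M_O₃) = √(38.00/48.00) = √0.7917 = 0.8898.

0.8898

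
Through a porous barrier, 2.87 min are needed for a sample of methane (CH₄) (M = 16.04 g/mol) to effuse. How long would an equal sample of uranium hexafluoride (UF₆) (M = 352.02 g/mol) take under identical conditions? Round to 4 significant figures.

From Graham's law, t_UF₆/t_CH₄ = √(M_UF₆/M_CH₄) = √(352.02/16.04) = √21.95 = 4.685.
So the time for UF₆ is 2.87 × 4.685 = 13.45 min.

13.45 min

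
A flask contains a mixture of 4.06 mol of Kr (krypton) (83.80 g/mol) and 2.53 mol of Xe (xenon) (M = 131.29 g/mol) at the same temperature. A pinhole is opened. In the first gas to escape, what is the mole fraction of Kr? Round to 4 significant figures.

Each component's effusion rate ∝ (its partial pressure)·(1/√M) ∝ n_i/√M_i.
Mole fraction of Kr in the effusate = (n_Kr/√M_Kr) / (n_Kr/√M_Kr + n_Xe/√M_Xe)
= (4.06/√83.80) / (4.06/√83.80 + 2.53/√131.29) = 0.4435/(0.4435 + 0.2208) = 0.6676.

0.6676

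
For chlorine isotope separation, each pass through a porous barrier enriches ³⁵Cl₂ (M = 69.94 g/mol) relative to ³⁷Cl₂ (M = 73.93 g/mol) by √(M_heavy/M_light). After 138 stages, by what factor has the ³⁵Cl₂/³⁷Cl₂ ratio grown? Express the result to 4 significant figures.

Each stage multiplies the ratio by α = √(73.93/69.94), so after 138 stages the overall factor is α^138 = (73.93/69.94)^(138/2).
= 1.05705^69 = 45.98.

45.98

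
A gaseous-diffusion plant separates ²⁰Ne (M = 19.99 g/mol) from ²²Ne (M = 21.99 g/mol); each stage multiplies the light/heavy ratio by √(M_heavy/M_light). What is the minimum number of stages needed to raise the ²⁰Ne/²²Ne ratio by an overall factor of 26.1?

69

Single-stage factor α = √(21.99/19.99), so ln α = ½ ln(1.10005) = 0.04768.
Need α^N ≥ 26.1 ⇒ N ≥ ln(26.1) / ln α = 3.262 / 0.04768 = 68.42.
Rounding up, N = 69 stages.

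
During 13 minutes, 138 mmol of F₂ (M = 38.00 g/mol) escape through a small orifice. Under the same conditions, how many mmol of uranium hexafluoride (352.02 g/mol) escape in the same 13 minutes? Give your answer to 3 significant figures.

45.3 mmol

From Graham's law, rate_UF₆/rate_F₂ = √(M_F₂/M_UF₆) = √(38.00/352.02) = √0.1079 = 0.3286.
So the amount for UF₆ is 138 × 0.3286 = 45.3 mmol.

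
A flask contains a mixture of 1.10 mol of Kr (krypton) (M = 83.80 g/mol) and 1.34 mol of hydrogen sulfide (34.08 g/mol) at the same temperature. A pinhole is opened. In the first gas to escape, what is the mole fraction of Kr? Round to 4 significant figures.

0.3436

Effusion rate of each component ∝ n_i/√M_i (partial pressure × 1/√M).
x_Kr(eff) = (n_Kr/√M_Kr) / (n_Kr/√M_Kr + n_H₂S/√M_H₂S)
= (1.10/√83.80) / (1.10/√83.80 + 1.34/√34.08) = 0.1202/(0.1202 + 0.2295) = 0.3436.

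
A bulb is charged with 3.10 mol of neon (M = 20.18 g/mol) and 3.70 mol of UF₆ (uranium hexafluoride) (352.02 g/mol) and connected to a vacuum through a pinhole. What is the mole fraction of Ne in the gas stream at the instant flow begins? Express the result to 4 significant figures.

0.7777

Rate_i ∝ x_i/√M_i (Graham's law weighted by mole fraction), so the effusate composition follows n_i/√M_i.
Mole fraction of Ne in the effusate = (n_Ne/√M_Ne) / (n_Ne/√M_Ne + n_UF₆/√M_UF₆)
= (3.10/√20.18) / (3.10/√20.18 + 3.70/√352.02) = 0.6901/(0.6901 + 0.1972) = 0.7777.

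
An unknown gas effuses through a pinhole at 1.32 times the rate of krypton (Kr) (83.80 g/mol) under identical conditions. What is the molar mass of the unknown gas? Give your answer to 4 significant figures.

Graham's law gives rate_X/rate_Kr = √(M_Kr/M_X).
1.32 = √(83.80/M_X)
M_X = 83.80 / 1.32² = 83.80 / 1.742 = 48.09 g/mol

48.09 g/mol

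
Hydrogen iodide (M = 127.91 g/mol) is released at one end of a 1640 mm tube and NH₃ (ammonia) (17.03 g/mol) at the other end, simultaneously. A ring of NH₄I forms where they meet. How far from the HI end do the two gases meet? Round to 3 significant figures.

Graham's law gives d_HI/d_NH₃ = rate_HI/rate_NH₃ = √(M_NH₃/M_HI) = √(17.03/127.91) = 0.3649.
With d_HI + d_NH₃ = 1640 mm, d_NH₃ = 1640/(1 + 0.3649) = 1202 mm.
d_HI = 1640 − 1202 = 438 mm.

438 mm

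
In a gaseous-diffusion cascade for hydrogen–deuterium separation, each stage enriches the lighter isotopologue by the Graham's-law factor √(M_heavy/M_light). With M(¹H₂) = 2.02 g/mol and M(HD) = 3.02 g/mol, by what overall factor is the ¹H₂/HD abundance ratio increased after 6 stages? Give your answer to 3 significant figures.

3.34

After 6 stages the ratio has grown by (√(3.02/2.02))^6 = (3.02/2.02)^(6/2).
= 1.49505^3 = 3.34.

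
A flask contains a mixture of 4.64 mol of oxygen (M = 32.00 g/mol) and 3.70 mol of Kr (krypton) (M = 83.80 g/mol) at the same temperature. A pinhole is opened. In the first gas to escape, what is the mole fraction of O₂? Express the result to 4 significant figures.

Effusion rate of each component ∝ n_i/√M_i (partial pressure × 1/√M).
So x_O₂ in the escaping gas = (n_O₂/√M_O₂) / Σ(n_i/√M_i)
= (4.64/√32.00) / (4.64/√32.00 + 3.70/√83.80) = 0.8202/(0.8202 + 0.4042) = 0.6699.

0.6699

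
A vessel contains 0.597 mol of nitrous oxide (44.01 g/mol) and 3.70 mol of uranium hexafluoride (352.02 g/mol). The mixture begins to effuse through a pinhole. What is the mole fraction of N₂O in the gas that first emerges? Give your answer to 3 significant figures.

0.313

Rate_i ∝ x_i/√M_i (Graham's law weighted by mole fraction), so the effusate composition follows n_i/√M_i.
So x_N₂O in the escaping gas = (n_N₂O/√M_N₂O) / Σ(n_i/√M_i)
= (0.597/√44.01) / (0.597/√44.01 + 3.70/√352.02) = 0.08999/(0.08999 + 0.1972) = 0.313.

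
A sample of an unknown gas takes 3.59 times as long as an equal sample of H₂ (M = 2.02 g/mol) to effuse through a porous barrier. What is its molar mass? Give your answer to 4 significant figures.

Using Graham's law: t_X/t_H₂ = √(M_X/M_H₂).
3.59 = √(M_X/2.02)
M_X = 2.02 × 3.59² = 2.02 × 12.89 = 26.03 g/mol

26.03 g/mol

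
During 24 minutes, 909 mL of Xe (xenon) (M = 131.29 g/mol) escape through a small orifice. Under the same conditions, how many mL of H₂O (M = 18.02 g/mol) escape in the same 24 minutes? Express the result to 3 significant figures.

2450 mL

By Graham's law, rate_H₂O/rate_Xe = √(M_Xe/M_H₂O) = √(131.29/18.02) = √7.286 = 2.699.
So the volume for H₂O is 909 × 2.699 = 2450 mL.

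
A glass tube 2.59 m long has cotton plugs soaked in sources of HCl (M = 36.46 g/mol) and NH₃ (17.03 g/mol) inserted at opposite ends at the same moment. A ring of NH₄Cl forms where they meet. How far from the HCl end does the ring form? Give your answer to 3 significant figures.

Distances travelled in equal time are proportional to diffusion rates, so d_HCl/d_NH₃ = √(M_NH₃/M_HCl) = √(17.03/36.46) = 0.6834.
With d_HCl + d_NH₃ = 2.59 m, d_NH₃ = 2.59/(1 + 0.6834) = 1.539 m.
d_HCl = 2.59 − 1.539 = 1.05 m.

1.05 m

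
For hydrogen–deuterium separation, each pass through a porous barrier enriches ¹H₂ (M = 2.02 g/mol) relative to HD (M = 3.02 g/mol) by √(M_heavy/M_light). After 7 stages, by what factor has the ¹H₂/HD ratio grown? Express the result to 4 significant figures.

4.086

Each stage multiplies the ratio by α = √(3.02/2.02), so after 7 stages the overall factor is α^7 = (3.02/2.02)^(7/2).
= 1.49505^(7/2) = 4.086.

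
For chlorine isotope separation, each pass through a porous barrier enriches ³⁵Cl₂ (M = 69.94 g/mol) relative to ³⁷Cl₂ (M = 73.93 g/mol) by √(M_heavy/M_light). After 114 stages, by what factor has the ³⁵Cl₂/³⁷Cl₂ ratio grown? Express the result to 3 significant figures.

Overall factor = α^114 with α = √(73.93/69.94), i.e. (73.93/69.94)^(114/2).
= 1.05705^57 = 23.6.

23.6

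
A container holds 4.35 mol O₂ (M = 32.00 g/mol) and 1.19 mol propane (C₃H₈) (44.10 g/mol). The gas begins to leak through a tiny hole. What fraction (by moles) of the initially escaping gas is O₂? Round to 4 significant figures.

0.8110

Rate_i ∝ x_i/√M_i (Graham's law weighted by mole fraction), so the effusate composition follows n_i/√M_i.
x_O₂(eff) = (n_O₂/√M_O₂) / (n_O₂/√M_O₂ + n_C₃H₈/√M_C₃H₈)
= (4.35/√32.00) / (4.35/√32.00 + 1.19/√44.10) = 0.7690/(0.7690 + 0.1792) = 0.8110.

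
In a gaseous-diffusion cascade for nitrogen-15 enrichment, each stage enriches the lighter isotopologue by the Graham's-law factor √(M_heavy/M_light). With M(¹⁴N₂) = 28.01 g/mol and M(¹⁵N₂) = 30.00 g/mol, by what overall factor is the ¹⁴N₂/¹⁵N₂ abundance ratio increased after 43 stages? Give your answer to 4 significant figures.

4.374

The single-stage factor is √(M_heavy/M_light), so 43 stages give [√(30.00/28.01)]^43 = (30.00/28.01)^(43/2).
= 1.07105^(43/2) = 4.374.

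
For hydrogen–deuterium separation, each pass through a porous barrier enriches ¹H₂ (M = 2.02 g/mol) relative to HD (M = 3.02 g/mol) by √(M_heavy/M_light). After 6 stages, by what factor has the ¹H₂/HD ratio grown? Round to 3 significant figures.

Overall factor = α^6 with α = √(3.02/2.02), i.e. (3.02/2.02)^(6/2).
= 1.49505^3 = 3.34.

3.34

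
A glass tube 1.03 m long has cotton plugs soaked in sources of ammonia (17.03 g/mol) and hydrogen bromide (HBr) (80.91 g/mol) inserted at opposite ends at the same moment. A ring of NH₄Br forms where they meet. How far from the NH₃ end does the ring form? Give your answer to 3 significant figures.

Graham's law gives d_NH₃/d_HBr = rate_NH₃/rate_HBr = √(M_HBr/M_NH₃) = √(80.91/17.03) = 2.180.
With d_NH₃ + d_HBr = 1.03 m, d_HBr = 1.03/(1 + 2.180) = 0.3239 m.
d_NH₃ = 1.03 − 0.3239 = 0.706 m.

0.706 m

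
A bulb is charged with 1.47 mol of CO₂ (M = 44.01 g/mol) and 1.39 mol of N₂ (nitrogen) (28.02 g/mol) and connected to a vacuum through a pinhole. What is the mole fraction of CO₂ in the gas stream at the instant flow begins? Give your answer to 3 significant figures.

The effusion rate of species i is ∝ p_i/√M_i ∝ n_i/√M_i.
x_CO₂(eff) = (n_CO₂/√M_CO₂) / (n_CO₂/√M_CO₂ + n_N₂/√M_N₂)
= (1.47/√44.01) / (1.47/√44.01 + 1.39/√28.02) = 0.2216/(0.2216 + 0.2626) = 0.458.

0.458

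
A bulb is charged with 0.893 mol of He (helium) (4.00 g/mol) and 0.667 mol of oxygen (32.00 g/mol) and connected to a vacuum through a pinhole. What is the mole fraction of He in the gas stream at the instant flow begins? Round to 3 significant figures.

Effusion rate of each component ∝ n_i/√M_i (partial pressure × 1/√M).
Mole fraction of He in the effusate = (n_He/√M_He) / (n_He/√M_He + n_O₂/√M_O₂)
= (0.893/√4.00) / (0.893/√4.00 + 0.667/√32.00) = 0.4465/(0.4465 + 0.1179) = 0.791.

0.791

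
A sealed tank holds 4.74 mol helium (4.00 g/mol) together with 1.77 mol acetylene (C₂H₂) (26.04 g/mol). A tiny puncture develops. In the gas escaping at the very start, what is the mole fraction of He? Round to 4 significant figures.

0.8723

Rate_i ∝ x_i/√M_i (Graham's law weighted by mole fraction), so the effusate composition follows n_i/√M_i.
Mole fraction of He in the effusate = (n_He/√M_He) / (n_He/√M_He + n_C₂H₂/√M_C₂H₂)
= (4.74/√4.00) / (4.74/√4.00 + 1.77/√26.04) = 2.370/(2.370 + 0.3469) = 0.8723.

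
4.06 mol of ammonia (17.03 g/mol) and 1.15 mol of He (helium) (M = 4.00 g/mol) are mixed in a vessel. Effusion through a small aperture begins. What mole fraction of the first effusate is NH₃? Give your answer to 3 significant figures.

0.631

Rate_i ∝ x_i/√M_i (Graham's law weighted by mole fraction), so the effusate composition follows n_i/√M_i.
So x_NH₃ in the escaping gas = (n_NH₃/√M_NH₃) / Σ(n_i/√M_i)
= (4.06/√17.03) / (4.06/√17.03 + 1.15/√4.00) = 0.9838/(0.9838 + 0.5750) = 0.631.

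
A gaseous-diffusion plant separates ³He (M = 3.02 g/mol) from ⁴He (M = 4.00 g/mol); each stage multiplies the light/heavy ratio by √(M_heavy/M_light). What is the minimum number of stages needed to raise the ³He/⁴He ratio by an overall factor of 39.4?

Single-stage factor α = √(4.00/3.02), so ln α = ½ ln(1.32450) = 0.1405.
Need α^N ≥ 39.4 ⇒ N ≥ ln(39.4) / ln α = 3.674 / 0.1405 = 26.14.
Rounding up, N = 27 stages.

27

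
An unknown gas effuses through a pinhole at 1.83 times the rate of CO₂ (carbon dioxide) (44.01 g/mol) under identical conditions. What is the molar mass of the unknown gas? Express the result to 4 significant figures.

13.14 g/mol

Graham's law gives rate_X/rate_CO₂ = √(M_CO₂/M_X).
1.83 = √(44.01/M_X)
M_X = 44.01 / 1.83² = 44.01 / 3.349 = 13.14 g/mol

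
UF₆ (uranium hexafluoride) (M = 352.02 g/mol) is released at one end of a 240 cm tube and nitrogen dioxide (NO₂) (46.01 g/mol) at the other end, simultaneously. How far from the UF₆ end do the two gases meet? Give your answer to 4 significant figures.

63.73 cm

The fronts meet when d_UF₆ + d_NO₂ = L with d_UF₆/d_NO₂ = √(M_NO₂/M_UF₆) (Graham's law). Here √(M_NO₂/M_UF₆) = √(46.01/352.02) = 0.3615.
With d_UF₆ + d_NO₂ = 240 cm, d_NO₂ = 240/(1 + 0.3615) = 176.3 cm.
d_UF₆ = 240 − 176.3 = 63.73 cm.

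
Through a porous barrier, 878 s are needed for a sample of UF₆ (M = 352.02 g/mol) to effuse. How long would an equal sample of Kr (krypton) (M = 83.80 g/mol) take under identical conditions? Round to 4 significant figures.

428.4 s

From Graham's law, t_Kr/t_UF₆ = √(M_Kr/M_UF₆) = √(83.80/352.02) = √0.2381 = 0.4879.
So the time for Kr is 878 × 0.4879 = 428.4 s.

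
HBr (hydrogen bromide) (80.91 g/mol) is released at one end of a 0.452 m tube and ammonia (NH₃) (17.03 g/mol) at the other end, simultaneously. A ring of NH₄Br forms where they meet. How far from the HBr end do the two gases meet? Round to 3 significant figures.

The fronts meet when d_HBr + d_NH₃ = L with d_HBr/d_NH₃ = √(M_NH₃/M_HBr) (Graham's law). Here √(M_NH₃/M_HBr) = √(17.03/80.91) = 0.4588.
With d_HBr + d_NH₃ = 0.452 m, d_NH₃ = 0.452/(1 + 0.4588) = 0.3098 m.
d_HBr = 0.452 − 0.3098 = 0.142 m.

0.142 m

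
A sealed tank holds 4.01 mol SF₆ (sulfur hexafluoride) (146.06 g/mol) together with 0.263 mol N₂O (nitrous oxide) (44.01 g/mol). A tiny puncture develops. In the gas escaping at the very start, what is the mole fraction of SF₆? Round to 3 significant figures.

Each component's effusion rate ∝ (its partial pressure)·(1/√M) ∝ n_i/√M_i.
Mole fraction of SF₆ in the effusate = (n_SF₆/√M_SF₆) / (n_SF₆/√M_SF₆ + n_N₂O/√M_N₂O)
= (4.01/√146.06) / (4.01/√146.06 + 0.263/√44.01) = 0.3318/(0.3318 + 0.03964) = 0.893.

0.893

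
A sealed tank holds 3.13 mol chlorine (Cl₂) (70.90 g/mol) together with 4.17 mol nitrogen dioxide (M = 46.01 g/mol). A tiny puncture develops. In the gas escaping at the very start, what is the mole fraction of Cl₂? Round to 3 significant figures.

Each component's effusion rate ∝ (its partial pressure)·(1/√M) ∝ n_i/√M_i.
So x_Cl₂ in the escaping gas = (n_Cl₂/√M_Cl₂) / Σ(n_i/√M_i)
= (3.13/√70.90) / (3.13/√70.90 + 4.17/√46.01) = 0.3717/(0.3717 + 0.6148) = 0.377.

0.377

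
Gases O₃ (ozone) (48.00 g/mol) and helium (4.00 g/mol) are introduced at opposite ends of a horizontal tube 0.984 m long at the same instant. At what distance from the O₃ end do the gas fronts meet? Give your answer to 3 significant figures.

The fronts meet when d_O₃ + d_He = L with d_O₃/d_He = √(M_He/M_O₃) (Graham's law). Here √(M_He/M_O₃) = √(4.00/48.00) = 0.2887.
With d_O₃ + d_He = 0.984 m, d_He = 0.984/(1 + 0.2887) = 0.7636 m.
d_O₃ = 0.984 − 0.7636 = 0.220 m.

0.220 m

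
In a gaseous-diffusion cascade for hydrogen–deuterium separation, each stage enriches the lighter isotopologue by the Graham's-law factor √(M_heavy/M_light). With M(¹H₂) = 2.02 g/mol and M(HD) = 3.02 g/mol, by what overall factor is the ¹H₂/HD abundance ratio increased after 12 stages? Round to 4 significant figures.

The single-stage factor is √(M_heavy/M_light), so 12 stages give [√(3.02/2.02)]^12 = (3.02/2.02)^(12/2).
= 1.49505^6 = 11.17.

11.17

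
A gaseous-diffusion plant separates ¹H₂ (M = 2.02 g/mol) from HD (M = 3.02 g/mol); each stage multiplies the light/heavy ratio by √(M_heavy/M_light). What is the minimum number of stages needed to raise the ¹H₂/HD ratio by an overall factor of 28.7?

Per stage α = (3.02/2.02)^(1/2) = 1.49505^0.5, giving ln α = 0.2011.
Need α^N ≥ 28.7 ⇒ N ≥ ln(28.7) / ln α = 3.357 / 0.2011 = 16.69.
Minimum whole number of stages: N = 17.

17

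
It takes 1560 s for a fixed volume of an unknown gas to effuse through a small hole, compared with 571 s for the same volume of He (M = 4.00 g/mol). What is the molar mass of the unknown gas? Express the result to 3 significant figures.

29.9 g/mol

By Graham's law, t_X/t_He = √(M_X/M_He).
1560/571 = 2.732 = √(M_X/4.00)
M_X = 4.00 × 2.732² = 4.00 × 7.464 = 29.9 g/mol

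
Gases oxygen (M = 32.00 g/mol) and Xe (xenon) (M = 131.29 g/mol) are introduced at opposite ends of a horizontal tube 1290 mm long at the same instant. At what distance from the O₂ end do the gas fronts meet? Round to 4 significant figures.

Distances travelled in equal time are proportional to diffusion rates, so d_O₂/d_Xe = √(M_Xe/M_O₂) = √(131.29/32.00) = 2.026.
With d_O₂ + d_Xe = 1290 mm, d_Xe = 1290/(1 + 2.026) = 426.4 mm.
d_O₂ = 1290 − 426.4 = 863.6 mm.

863.6 mm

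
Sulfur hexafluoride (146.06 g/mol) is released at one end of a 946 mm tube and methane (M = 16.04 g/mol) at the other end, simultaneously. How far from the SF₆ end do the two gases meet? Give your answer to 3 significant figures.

Distances travelled in equal time are proportional to diffusion rates, so d_SF₆/d_CH₄ = √(M_CH₄/M_SF₆) = √(16.04/146.06) = 0.3314.
With d_SF₆ + d_CH₄ = 946 mm, d_CH₄ = 946/(1 + 0.3314) = 710.5 mm.
d_SF₆ = 946 − 710.5 = 235 mm.

235 mm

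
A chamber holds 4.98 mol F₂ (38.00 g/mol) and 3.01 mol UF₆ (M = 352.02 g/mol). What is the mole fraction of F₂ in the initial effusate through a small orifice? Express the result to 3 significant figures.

0.834

The effusion rate of species i is ∝ p_i/√M_i ∝ n_i/√M_i.
So x_F₂ in the escaping gas = (n_F₂/√M_F₂) / Σ(n_i/√M_i)
= (4.98/√38.00) / (4.98/√38.00 + 3.01/√352.02) = 0.8079/(0.8079 + 0.1604) = 0.834.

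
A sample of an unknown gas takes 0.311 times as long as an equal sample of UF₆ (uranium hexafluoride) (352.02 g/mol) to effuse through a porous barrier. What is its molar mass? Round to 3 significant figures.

34.0 g/mol

Using Graham's law: t_X/t_UF₆ = √(M_X/M_UF₆).
0.311 = √(M_X/352.02)
M_X = 352.02 × 0.311² = 352.02 × 0.09672 = 34.0 g/mol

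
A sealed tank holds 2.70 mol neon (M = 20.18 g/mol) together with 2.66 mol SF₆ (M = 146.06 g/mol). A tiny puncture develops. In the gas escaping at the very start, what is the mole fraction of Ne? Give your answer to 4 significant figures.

Rate_i ∝ x_i/√M_i (Graham's law weighted by mole fraction), so the effusate composition follows n_i/√M_i.
So x_Ne in the escaping gas = (n_Ne/√M_Ne) / Σ(n_i/√M_i)
= (2.70/√20.18) / (2.70/√20.18 + 2.66/√146.06) = 0.6010/(0.6010 + 0.2201) = 0.7320.

0.7320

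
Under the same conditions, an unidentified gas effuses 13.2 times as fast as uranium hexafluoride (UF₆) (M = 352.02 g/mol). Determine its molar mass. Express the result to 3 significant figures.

2.02 g/mol

Since effusion rate ∝ 1/√M, rate_X/rate_UF₆ = √(M_UF₆/M_X).
13.2 = √(352.02/M_X)
M_X = 352.02 / 13.2² = 352.02 / 174.2 = 2.02 g/mol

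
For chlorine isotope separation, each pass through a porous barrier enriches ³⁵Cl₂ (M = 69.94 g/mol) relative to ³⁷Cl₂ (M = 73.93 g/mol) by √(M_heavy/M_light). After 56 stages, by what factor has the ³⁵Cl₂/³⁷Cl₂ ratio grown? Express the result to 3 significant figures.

The single-stage factor is √(M_heavy/M_light), so 56 stages give [√(73.93/69.94)]^56 = (73.93/69.94)^(56/2).
= 1.05705^28 = 4.73.

4.73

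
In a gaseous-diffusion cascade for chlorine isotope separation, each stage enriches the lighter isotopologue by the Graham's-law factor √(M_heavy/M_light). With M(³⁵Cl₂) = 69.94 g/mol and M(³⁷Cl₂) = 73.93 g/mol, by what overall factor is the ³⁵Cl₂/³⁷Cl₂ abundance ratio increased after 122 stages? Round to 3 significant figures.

29.5

The single-stage factor is √(M_heavy/M_light), so 122 stages give [√(73.93/69.94)]^122 = (73.93/69.94)^(122/2).
= 1.05705^61 = 29.5.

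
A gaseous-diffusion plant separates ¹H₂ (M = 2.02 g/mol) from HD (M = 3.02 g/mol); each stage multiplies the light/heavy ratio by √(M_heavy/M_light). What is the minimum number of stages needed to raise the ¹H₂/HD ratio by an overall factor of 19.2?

15

Single-stage factor α = √(3.02/2.02), so ln α = ½ ln(1.49505) = 0.2011.
Need α^N ≥ 19.2 ⇒ N ≥ ln(19.2) / ln α = 2.955 / 0.2011 = 14.70.
Minimum whole number of stages: N = 15.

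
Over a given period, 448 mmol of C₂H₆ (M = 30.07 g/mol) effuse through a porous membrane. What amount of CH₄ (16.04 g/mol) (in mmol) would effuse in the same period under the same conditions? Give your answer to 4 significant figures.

By Graham's law, rate_CH₄/rate_C₂H₆ = √(M_C₂H₆/M_CH₄) = √(30.07/16.04) = √1.875 = 1.369.
So the amount for CH₄ is 448 × 1.369 = 613.4 mmol.

613.4 mmol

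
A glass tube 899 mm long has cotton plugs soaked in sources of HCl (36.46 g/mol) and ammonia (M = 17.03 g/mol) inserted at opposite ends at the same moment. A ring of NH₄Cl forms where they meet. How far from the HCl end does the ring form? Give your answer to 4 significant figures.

365.0 mm

Graham's law gives d_HCl/d_NH₃ = rate_HCl/rate_NH₃ = √(M_NH₃/M_HCl) = √(17.03/36.46) = 0.6834.
With d_HCl + d_NH₃ = 899 mm, d_NH₃ = 899/(1 + 0.6834) = 534.0 mm.
d_HCl = 899 − 534.0 = 365.0 mm.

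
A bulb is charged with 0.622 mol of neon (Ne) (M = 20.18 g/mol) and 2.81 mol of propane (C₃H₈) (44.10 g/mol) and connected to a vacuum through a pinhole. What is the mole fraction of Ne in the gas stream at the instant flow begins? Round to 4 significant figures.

0.2465

Rate_i ∝ x_i/√M_i (Graham's law weighted by mole fraction), so the effusate composition follows n_i/√M_i.
x_Ne(eff) = (n_Ne/√M_Ne) / (n_Ne/√M_Ne + n_C₃H₈/√M_C₃H₈)
= (0.622/√20.18) / (0.622/√20.18 + 2.81/√44.10) = 0.1385/(0.1385 + 0.4231) = 0.2465.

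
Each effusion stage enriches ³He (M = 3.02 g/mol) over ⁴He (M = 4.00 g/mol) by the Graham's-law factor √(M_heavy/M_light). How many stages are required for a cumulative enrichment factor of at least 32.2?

With α = √(4.00/3.02) per stage, ln α = ½ ln(1.32450) = 0.1405.
Need α^N ≥ 32.2 ⇒ N ≥ ln(32.2) / ln α = 3.472 / 0.1405 = 24.71.
So at least 25 stages are needed.

25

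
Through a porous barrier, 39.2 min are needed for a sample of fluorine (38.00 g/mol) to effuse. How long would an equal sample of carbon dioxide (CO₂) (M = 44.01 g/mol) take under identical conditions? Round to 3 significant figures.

42.2 min

From Graham's law, t_CO₂/t_F₂ = √(M_CO₂/M_F₂) = √(44.01/38.00) = √1.158 = 1.076.
So the time for CO₂ is 39.2 × 1.076 = 42.2 min.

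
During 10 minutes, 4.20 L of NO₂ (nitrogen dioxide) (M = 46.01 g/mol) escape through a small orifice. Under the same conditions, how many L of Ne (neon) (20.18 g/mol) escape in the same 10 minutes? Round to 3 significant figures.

Using Graham's law: rate_Ne/rate_NO₂ = √(M_NO₂/M_Ne) = √(46.01/20.18) = √2.280 = 1.510.
So the volume for Ne is 4.20 × 1.510 = 6.34 L.

6.34 L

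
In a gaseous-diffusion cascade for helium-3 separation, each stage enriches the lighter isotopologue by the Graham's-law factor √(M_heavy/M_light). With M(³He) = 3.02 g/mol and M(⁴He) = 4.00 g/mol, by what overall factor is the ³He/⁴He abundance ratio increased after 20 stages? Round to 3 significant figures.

Each stage multiplies the ratio by α = √(4.00/3.02), so after 20 stages the overall factor is α^20 = (4.00/3.02)^(20/2).
= 1.32450^10 = 16.6.

16.6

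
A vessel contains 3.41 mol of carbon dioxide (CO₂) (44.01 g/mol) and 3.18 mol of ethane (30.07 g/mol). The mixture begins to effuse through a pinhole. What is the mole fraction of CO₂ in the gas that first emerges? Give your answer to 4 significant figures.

0.4699

Effusion rate of each component ∝ n_i/√M_i (partial pressure × 1/√M).
So x_CO₂ in the escaping gas = (n_CO₂/√M_CO₂) / Σ(n_i/√M_i)
= (3.41/√44.01) / (3.41/√44.01 + 3.18/√30.07) = 0.5140/(0.5140 + 0.5799) = 0.4699.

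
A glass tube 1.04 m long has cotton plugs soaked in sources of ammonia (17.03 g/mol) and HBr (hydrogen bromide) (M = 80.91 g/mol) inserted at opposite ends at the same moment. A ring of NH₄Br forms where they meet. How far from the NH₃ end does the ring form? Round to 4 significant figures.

In equal time, each gas travels a distance ∝ its rate ∝ 1/√M, so d_NH₃/d_HBr = √(M_HBr/M_NH₃) = √(80.91/17.03) = 2.180.
With d_NH₃ + d_HBr = 1.04 m, d_HBr = 1.04/(1 + 2.180) = 0.3271 m.
d_NH₃ = 1.04 − 0.3271 = 0.7129 m.

0.7129 m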